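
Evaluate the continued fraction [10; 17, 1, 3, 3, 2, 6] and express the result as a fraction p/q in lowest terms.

34483/3429

Start with 6.
2 + 1/(6/1) = 2 + 1/6 = 13/6
3 + 1/(13/6) = 3 + 6/13 = 45/13
3 + 1/(45/13) = 3 + 13/45 = 148/45
1 + 1/(148/45) = 1 + 45/148 = 193/148
17 + 1/(193/148) = 17 + 148/193 = 3429/193
10 + 1/(3429/193) = 10 + 193/3429 = 34483/3429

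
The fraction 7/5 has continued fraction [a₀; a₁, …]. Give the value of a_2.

2

⌊7/5⌋ = 1, remainder 2
⌊5/2⌋ = 2, remainder 1
⌊2/1⌋ = 2, remainder 0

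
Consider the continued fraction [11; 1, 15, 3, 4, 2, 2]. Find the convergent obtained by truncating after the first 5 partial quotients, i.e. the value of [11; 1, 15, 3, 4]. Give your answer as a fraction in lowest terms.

Start with 4.
3 + 1/(4/1) = 3 + 1/4 = 13/4
15 + 1/(13/4) = 15 + 4/13 = 199/13
1 + 1/(199/13) = 1 + 13/199 = 212/199
11 + 1/(212/199) = 11 + 199/212 = 2531/212

2531/212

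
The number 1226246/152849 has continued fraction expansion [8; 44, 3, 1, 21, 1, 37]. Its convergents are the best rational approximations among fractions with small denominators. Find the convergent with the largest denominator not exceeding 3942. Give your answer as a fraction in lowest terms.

30887/3850

a_0 = 8: 8/1  (≤ bound)
a_1 = 44: 353/44  (≤ bound)
a_2 = 3: 1067/133  (≤ bound)
a_3 = 1: 1420/177  (≤ bound)
a_4 = 21: 30887/3850  (≤ bound)
a_5 = 1: 32307/4027  (> 3942, stop)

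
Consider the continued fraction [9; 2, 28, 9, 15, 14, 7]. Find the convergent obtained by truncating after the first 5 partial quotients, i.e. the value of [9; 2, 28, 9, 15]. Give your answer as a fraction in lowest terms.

73861/7782

a_0 = 9: 9/1
a_1 = 2: 19/2
a_2 = 28: 541/57
a_3 = 9: 4888/515
a_4 = 15: 73861/7782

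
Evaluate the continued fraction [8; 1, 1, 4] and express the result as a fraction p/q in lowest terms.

Start with 4.
1 + 1/(4/1) = 1 + 1/4 = 5/4
1 + 1/(5/4) = 1 + 4/5 = 9/5
8 + 1/(9/5) = 8 + 5/9 = 77/9

77/9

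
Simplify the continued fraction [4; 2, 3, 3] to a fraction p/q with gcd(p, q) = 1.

102/23

Use the convergent recurrence hₖ = aₖ·hₖ₋₁ + hₖ₋₂ (and likewise for the denominators kₖ):
a_0 = 4: 4/1
a_1 = 2: 9/2
a_2 = 3: 31/7
a_3 = 3: 102/23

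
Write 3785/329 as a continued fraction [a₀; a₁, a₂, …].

Apply division with remainder until the remainder is 0:
3785 = 11·329 + 166, so a_0 = 11
329 = 1·166 + 163, so a_1 = 1
166 = 1·163 + 3, so a_2 = 1
163 = 54·3 + 1, so a_3 = 54
3 = 3·1 + 0, so a_4 = 3

[11; 1, 1, 54, 3]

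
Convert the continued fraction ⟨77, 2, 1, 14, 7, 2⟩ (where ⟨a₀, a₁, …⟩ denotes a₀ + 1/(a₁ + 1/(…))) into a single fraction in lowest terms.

51509/666

a_0 = 77: 77/1
a_1 = 2: 155/2
a_2 = 1: 232/3
a_3 = 14: 3403/44
a_4 = 7: 24053/311
a_5 = 2: 51509/666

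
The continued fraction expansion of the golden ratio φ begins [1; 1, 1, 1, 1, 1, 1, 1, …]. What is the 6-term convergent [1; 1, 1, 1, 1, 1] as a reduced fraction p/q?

Collapse the nested fraction from the inside out:
Start with 1.
1 + 1/(1/1) = 1 + 1/1 = 2/1
1 + 1/(2/1) = 1 + 1/2 = 3/2
1 + 1/(3/2) = 1 + 2/3 = 5/3
1 + 1/(5/3) = 1 + 3/5 = 8/5
1 + 1/(8/5) = 1 + 5/8 = 13/8

13/8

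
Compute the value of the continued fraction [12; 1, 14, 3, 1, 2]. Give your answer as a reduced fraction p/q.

a_0 = 12: 12/1
a_1 = 1: 13/1
a_2 = 14: 194/15
a_3 = 3: 595/46
a_4 = 1: 789/61
a_5 = 2: 2173/168

2173/168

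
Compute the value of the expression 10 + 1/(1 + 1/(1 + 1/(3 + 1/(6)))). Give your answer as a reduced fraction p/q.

Start with 6.
3 + 1/(6/1) = 3 + 1/6 = 19/6
1 + 1/(19/6) = 1 + 6/19 = 25/19
1 + 1/(25/19) = 1 + 19/25 = 44/25
10 + 1/(44/25) = 10 + 25/44 = 465/44

465/44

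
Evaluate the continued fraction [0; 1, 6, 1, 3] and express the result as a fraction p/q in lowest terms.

27/31

Build up convergents one term at a time:
a_0 = 0: 0/1
a_1 = 1: 1/1
a_2 = 6: 6/7
a_3 = 1: 7/8
a_4 = 3: 27/31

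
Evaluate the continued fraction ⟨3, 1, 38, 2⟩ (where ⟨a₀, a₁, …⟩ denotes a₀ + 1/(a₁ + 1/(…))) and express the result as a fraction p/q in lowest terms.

Start with 2.
38 + 1/(2/1) = 38 + 1/2 = 77/2
1 + 1/(77/2) = 1 + 2/77 = 79/77
3 + 1/(79/77) = 3 + 77/79 = 314/79

314/79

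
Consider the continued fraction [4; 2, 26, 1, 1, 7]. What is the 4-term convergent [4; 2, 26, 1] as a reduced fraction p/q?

247/55

Start with 1.
26 + 1/(1/1) = 26 + 1/1 = 27/1
2 + 1/(27/1) = 2 + 1/27 = 55/27
4 + 1/(55/27) = 4 + 27/55 = 247/55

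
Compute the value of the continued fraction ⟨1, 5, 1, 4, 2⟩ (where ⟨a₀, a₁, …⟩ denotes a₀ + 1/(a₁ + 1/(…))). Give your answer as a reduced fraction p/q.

a_0 = 1: 1/1
a_1 = 5: 6/5
a_2 = 1: 7/6
a_3 = 4: 34/29
a_4 = 2: 75/64

75/64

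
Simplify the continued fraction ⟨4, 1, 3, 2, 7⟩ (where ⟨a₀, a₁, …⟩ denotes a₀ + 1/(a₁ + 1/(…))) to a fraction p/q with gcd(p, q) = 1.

Start with 7.
2 + 1/(7/1) = 2 + 1/7 = 15/7
3 + 1/(15/7) = 3 + 7/15 = 52/15
1 + 1/(52/15) = 1 + 15/52 = 67/52
4 + 1/(67/52) = 4 + 52/67 = 320/67

320/67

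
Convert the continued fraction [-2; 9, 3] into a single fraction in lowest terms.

-53/28

Start with 3.
9 + 1/(3/1) = 9 + 1/3 = 28/3
-2 + 1/(28/3) = -2 + 3/28 = -53/28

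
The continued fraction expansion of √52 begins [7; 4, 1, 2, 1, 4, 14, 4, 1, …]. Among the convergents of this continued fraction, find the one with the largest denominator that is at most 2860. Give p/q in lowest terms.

List convergents until the denominator exceeds the bound:
a_0 = 7: 7/1  (≤ bound)
a_1 = 4: 29/4  (≤ bound)
a_2 = 1: 36/5  (≤ bound)
a_3 = 2: 101/14  (≤ bound)
a_4 = 1: 137/19  (≤ bound)
a_5 = 4: 649/90  (≤ bound)
a_6 = 14: 9223/1279  (≤ bound)
a_7 = 4: 37541/5206  (> 2860, stop)

9223/1279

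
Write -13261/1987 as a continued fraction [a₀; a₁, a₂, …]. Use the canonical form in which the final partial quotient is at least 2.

[-7; 3, 15, 14, 3]

Apply division with remainder until the remainder is 0:
-13261 = -7·1987 + 648, so a_0 = -7
1987 = 3·648 + 43, so a_1 = 3
648 = 15·43 + 3, so a_2 = 15
43 = 14·3 + 1, so a_3 = 14
3 = 3·1 + 0, so a_4 = 3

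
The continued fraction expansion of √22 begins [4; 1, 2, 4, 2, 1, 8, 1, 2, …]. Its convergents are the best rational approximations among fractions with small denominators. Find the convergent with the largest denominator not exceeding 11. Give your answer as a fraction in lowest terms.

a_0 = 4: 4/1  (≤ bound)
a_1 = 1: 5/1  (≤ bound)
a_2 = 2: 14/3  (≤ bound)
a_3 = 4: 61/13  (> 11, stop)

14/3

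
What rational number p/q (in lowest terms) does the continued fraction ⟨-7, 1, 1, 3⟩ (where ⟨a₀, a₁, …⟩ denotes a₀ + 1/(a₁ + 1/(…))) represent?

-45/7

Start with 3.
1 + 1/(3/1) = 1 + 1/3 = 4/3
1 + 1/(4/3) = 1 + 3/4 = 7/4
-7 + 1/(7/4) = -7 + 4/7 = -45/7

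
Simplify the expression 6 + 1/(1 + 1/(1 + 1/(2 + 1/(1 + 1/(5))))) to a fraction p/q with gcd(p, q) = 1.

263/40

a_0 = 6: 6/1
a_1 = 1: 7/1
a_2 = 1: 13/2
a_3 = 2: 33/5
a_4 = 1: 46/7
a_5 = 5: 263/40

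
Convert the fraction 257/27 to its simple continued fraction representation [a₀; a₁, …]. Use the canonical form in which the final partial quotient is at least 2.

[9; 1, 1, 13]

Repeatedly divide and take the remainder:
⌊257/27⌋ = 9, remainder 14
⌊27/14⌋ = 1, remainder 13
⌊14/13⌋ = 1, remainder 1
⌊13/1⌋ = 13, remainder 0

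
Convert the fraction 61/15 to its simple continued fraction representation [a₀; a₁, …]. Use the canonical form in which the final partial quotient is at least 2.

[4; 15]

Apply division with remainder until the remainder is 0:
61 ÷ 15 → quotient 4, remainder 1
15 ÷ 1 → quotient 15, remainder 0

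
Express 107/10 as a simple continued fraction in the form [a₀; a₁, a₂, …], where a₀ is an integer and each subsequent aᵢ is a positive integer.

Repeatedly divide and take the remainder:
107 ÷ 10 → quotient 10, remainder 7
10 ÷ 7 → quotient 1, remainder 3
7 ÷ 3 → quotient 2, remainder 1
3 ÷ 1 → quotient 3, remainder 0

[10; 1, 2, 3]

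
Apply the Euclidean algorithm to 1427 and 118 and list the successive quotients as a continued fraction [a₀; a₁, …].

[12; 10, 1, 2, 1, 2]

Repeatedly divide and take the remainder:
⌊1427/118⌋ = 12, remainder 11
⌊118/11⌋ = 10, remainder 8
⌊11/8⌋ = 1, remainder 3
⌊8/3⌋ = 2, remainder 2
⌊3/2⌋ = 1, remainder 1
⌊2/1⌋ = 2, remainder 0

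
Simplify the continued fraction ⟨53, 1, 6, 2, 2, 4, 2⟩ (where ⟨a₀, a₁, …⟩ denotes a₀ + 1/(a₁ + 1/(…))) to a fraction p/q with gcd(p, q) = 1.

Start with 2.
4 + 1/(2/1) = 4 + 1/2 = 9/2
2 + 1/(9/2) = 2 + 2/9 = 20/9
2 + 1/(20/9) = 2 + 9/20 = 49/20
6 + 1/(49/20) = 6 + 20/49 = 314/49
1 + 1/(314/49) = 1 + 49/314 = 363/314
53 + 1/(363/314) = 53 + 314/363 = 19553/363

19553/363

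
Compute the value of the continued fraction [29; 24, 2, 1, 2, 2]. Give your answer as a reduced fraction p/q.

13446/463

a_0 = 29: 29/1
a_1 = 24: 697/24
a_2 = 2: 1423/49
a_3 = 1: 2120/73
a_4 = 2: 5663/195
a_5 = 2: 13446/463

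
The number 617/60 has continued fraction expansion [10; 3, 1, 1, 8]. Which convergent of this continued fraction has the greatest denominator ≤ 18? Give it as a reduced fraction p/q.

72/7

List convergents until the denominator exceeds the bound:
a_0 = 10: 10/1  (≤ bound)
a_1 = 3: 31/3  (≤ bound)
a_2 = 1: 41/4  (≤ bound)
a_3 = 1: 72/7  (≤ bound)
a_4 = 8: 617/60  (> 18, stop)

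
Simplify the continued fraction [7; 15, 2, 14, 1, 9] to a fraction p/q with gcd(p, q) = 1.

33691/4769

Use the convergent recurrence hₖ = aₖ·hₖ₋₁ + hₖ₋₂ (and likewise for the denominators kₖ):
a_0 = 7: 7/1
a_1 = 15: 106/15
a_2 = 2: 219/31
a_3 = 14: 3172/449
a_4 = 1: 3391/480
a_5 = 9: 33691/4769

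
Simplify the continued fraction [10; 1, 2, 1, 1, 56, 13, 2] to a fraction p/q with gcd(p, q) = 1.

Start with 2.
13 + 1/(2/1) = 13 + 1/2 = 27/2
56 + 1/(27/2) = 56 + 2/27 = 1514/27
1 + 1/(1514/27) = 1 + 27/1514 = 1541/1514
1 + 1/(1541/1514) = 1 + 1514/1541 = 3055/1541
2 + 1/(3055/1541) = 2 + 1541/3055 = 7651/3055
1 + 1/(7651/3055) = 1 + 3055/7651 = 10706/7651
10 + 1/(10706/7651) = 10 + 7651/10706 = 114711/10706

114711/10706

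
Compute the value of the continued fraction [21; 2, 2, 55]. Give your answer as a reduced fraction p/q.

a_0 = 21: 21/1
a_1 = 2: 43/2
a_2 = 2: 107/5
a_3 = 55: 5928/277

5928/277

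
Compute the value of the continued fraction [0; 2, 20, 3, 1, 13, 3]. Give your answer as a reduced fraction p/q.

Collapse the nested fraction from the inside out:
Start with 3.
13 + 1/(3/1) = 13 + 1/3 = 40/3
1 + 1/(40/3) = 1 + 3/40 = 43/40
3 + 1/(43/40) = 3 + 40/43 = 169/43
20 + 1/(169/43) = 20 + 43/169 = 3423/169
2 + 1/(3423/169) = 2 + 169/3423 = 7015/3423
0 + 1/(7015/3423) = 0 + 3423/7015 = 3423/7015

3423/7015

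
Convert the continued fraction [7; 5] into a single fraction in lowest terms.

36/5

a_0 = 7: 7/1
a_1 = 5: 36/5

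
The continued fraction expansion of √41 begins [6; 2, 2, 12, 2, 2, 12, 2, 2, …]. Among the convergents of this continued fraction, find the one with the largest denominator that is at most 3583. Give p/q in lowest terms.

2049/320

List convergents until the denominator exceeds the bound:
a_0 = 6: 6/1  (≤ bound)
a_1 = 2: 13/2  (≤ bound)
a_2 = 2: 32/5  (≤ bound)
a_3 = 12: 397/62  (≤ bound)
a_4 = 2: 826/129  (≤ bound)
a_5 = 2: 2049/320  (≤ bound)
a_6 = 12: 25414/3969  (> 3583, stop)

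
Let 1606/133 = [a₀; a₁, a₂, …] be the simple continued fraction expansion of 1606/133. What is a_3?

3

Apply division with remainder until the remainder is 0:
1606 = 12·133 + 10, so a_0 = 12
133 = 13·10 + 3, so a_1 = 13
10 = 3·3 + 1, so a_2 = 3
3 = 3·1 + 0, so a_3 = 3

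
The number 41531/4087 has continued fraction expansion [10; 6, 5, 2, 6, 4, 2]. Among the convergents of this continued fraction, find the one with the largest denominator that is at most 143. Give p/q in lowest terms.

691/68

a_0 = 10: 10/1  (≤ bound)
a_1 = 6: 61/6  (≤ bound)
a_2 = 5: 315/31  (≤ bound)
a_3 = 2: 691/68  (≤ bound)
a_4 = 6: 4461/439  (> 143, stop)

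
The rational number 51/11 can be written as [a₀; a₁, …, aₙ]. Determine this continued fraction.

51 ÷ 11 → quotient 4, remainder 7
11 ÷ 7 → quotient 1, remainder 4
7 ÷ 4 → quotient 1, remainder 3
4 ÷ 3 → quotient 1, remainder 1
3 ÷ 1 → quotient 3, remainder 0

[4; 1, 1, 1, 3]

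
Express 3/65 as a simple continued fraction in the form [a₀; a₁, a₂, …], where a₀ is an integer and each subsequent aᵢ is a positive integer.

3 ÷ 65 → quotient 0, remainder 3
65 ÷ 3 → quotient 21, remainder 2
3 ÷ 2 → quotient 1, remainder 1
2 ÷ 1 → quotient 2, remainder 0

[0; 21, 1, 2]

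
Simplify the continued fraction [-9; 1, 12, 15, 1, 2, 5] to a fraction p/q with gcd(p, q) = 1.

-26483/3279

Collapse the nested fraction from the inside out:
Start with 5.
2 + 1/(5/1) = 2 + 1/5 = 11/5
1 + 1/(11/5) = 1 + 5/11 = 16/11
15 + 1/(16/11) = 15 + 11/16 = 251/16
12 + 1/(251/16) = 12 + 16/251 = 3028/251
1 + 1/(3028/251) = 1 + 251/3028 = 3279/3028
-9 + 1/(3279/3028) = -9 + 3028/3279 = -26483/3279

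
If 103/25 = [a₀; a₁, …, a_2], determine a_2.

103 = 4·25 + 3, so a_0 = 4
25 = 8·3 + 1, so a_1 = 8
3 = 3·1 + 0, so a_2 = 3

3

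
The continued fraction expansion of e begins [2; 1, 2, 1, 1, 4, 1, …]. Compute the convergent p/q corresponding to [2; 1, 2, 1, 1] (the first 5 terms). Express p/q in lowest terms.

19/7

Start with 1.
1 + 1/(1/1) = 1 + 1/1 = 2/1
2 + 1/(2/1) = 2 + 1/2 = 5/2
1 + 1/(5/2) = 1 + 2/5 = 7/5
2 + 1/(7/5) = 2 + 5/7 = 19/7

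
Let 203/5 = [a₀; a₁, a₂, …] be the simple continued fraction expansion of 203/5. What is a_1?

Repeatedly divide and take the remainder:
⌊203/5⌋ = 40, remainder 3
⌊5/3⌋ = 1, remainder 2

1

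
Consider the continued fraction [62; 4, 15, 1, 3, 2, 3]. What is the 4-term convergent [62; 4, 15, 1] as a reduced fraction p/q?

Compute successive convergents:
a_0 = 62: 62/1
a_1 = 4: 249/4
a_2 = 15: 3797/61
a_3 = 1: 4046/65

4046/65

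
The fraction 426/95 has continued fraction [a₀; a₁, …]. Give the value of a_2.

15

426 = 4·95 + 46, so a_0 = 4
95 = 2·46 + 3, so a_1 = 2
46 = 15·3 + 1, so a_2 = 15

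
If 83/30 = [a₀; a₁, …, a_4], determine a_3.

3

Apply division with remainder until the remainder is 0:
⌊83/30⌋ = 2, remainder 23
⌊30/23⌋ = 1, remainder 7
⌊23/7⌋ = 3, remainder 2
⌊7/2⌋ = 3, remainder 1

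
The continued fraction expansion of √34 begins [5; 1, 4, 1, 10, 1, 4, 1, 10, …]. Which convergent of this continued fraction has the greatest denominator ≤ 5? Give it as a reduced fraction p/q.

29/5

a_0 = 5: 5/1  (≤ bound)
a_1 = 1: 6/1  (≤ bound)
a_2 = 4: 29/5  (≤ bound)
a_3 = 1: 35/6  (> 5, stop)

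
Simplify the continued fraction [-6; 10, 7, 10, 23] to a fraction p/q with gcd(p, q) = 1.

-98146/16631

a_0 = -6: -6/1
a_1 = 10: -59/10
a_2 = 7: -419/71
a_3 = 10: -4249/720
a_4 = 23: -98146/16631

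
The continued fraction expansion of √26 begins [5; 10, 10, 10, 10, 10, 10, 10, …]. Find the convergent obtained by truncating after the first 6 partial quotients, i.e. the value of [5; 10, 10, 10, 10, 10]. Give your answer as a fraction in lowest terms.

Start with 10.
10 + 1/(10/1) = 10 + 1/10 = 101/10
10 + 1/(101/10) = 10 + 10/101 = 1020/101
10 + 1/(1020/101) = 10 + 101/1020 = 10301/1020
10 + 1/(10301/1020) = 10 + 1020/10301 = 104030/10301
5 + 1/(104030/10301) = 5 + 10301/104030 = 530451/104030

530451/104030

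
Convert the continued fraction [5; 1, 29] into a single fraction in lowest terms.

a_0 = 5: 5/1
a_1 = 1: 6/1
a_2 = 29: 179/30

179/30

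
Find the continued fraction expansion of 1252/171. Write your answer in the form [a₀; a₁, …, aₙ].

[7; 3, 9, 6]

Apply division with remainder until the remainder is 0:
1252 = 7·171 + 55, so a_0 = 7
171 = 3·55 + 6, so a_1 = 3
55 = 9·6 + 1, so a_2 = 9
6 = 6·1 + 0, so a_3 = 6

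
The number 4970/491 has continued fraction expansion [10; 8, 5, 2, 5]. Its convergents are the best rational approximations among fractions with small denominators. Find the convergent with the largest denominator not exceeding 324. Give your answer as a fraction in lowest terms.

911/90

a_0 = 10: 10/1  (≤ bound)
a_1 = 8: 81/8  (≤ bound)
a_2 = 5: 415/41  (≤ bound)
a_3 = 2: 911/90  (≤ bound)
a_4 = 5: 4970/491  (> 324, stop)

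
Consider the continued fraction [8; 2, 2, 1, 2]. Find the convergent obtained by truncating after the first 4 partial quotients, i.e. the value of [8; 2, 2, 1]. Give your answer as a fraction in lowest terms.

a_0 = 8: 8/1
a_1 = 2: 17/2
a_2 = 2: 42/5
a_3 = 1: 59/7

59/7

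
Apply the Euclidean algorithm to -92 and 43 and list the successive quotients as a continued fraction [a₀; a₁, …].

Repeatedly divide and take the remainder:
-92 ÷ 43 → quotient -3, remainder 37
43 ÷ 37 → quotient 1, remainder 6
37 ÷ 6 → quotient 6, remainder 1
6 ÷ 1 → quotient 6, remainder 0

[-3; 1, 6, 6]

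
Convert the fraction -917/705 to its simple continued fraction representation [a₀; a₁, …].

⌊-917/705⌋ = -2, remainder 493
⌊705/493⌋ = 1, remainder 212
⌊493/212⌋ = 2, remainder 69
⌊212/69⌋ = 3, remainder 5
⌊69/5⌋ = 13, remainder 4
⌊5/4⌋ = 1, remainder 1
⌊4/1⌋ = 4, remainder 0

[-2; 1, 2, 3, 13, 1, 4]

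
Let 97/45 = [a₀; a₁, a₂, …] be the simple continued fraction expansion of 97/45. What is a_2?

2

⌊97/45⌋ = 2, remainder 7
⌊45/7⌋ = 6, remainder 3
⌊7/3⌋ = 2, remainder 1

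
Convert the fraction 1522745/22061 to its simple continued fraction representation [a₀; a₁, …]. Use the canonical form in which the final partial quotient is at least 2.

[69; 41, 6, 3, 3, 1, 2, 2]

1522745 = 69·22061 + 536, so a_0 = 69
22061 = 41·536 + 85, so a_1 = 41
536 = 6·85 + 26, so a_2 = 6
85 = 3·26 + 7, so a_3 = 3
26 = 3·7 + 5, so a_4 = 3
7 = 1·5 + 2, so a_5 = 1
5 = 2·2 + 1, so a_6 = 2
2 = 2·1 + 0, so a_7 = 2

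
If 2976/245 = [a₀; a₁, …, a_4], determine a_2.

⌊2976/245⌋ = 12, remainder 36
⌊245/36⌋ = 6, remainder 29
⌊36/29⌋ = 1, remainder 7

1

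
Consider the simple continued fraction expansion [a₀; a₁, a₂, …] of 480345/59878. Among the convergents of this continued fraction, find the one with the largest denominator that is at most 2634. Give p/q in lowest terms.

21090/2629

a_0 = 8: 8/1  (≤ bound)
a_1 = 45: 361/45  (≤ bound)
a_2 = 3: 1091/136  (≤ bound)
a_3 = 19: 21090/2629  (≤ bound)
a_4 = 1: 22181/2765  (> 2634, stop)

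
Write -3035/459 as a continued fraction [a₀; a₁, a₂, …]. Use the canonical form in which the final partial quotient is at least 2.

[-7; 2, 1, 1, 2, 1, 2, 9]

⌊-3035/459⌋ = -7, remainder 178
⌊459/178⌋ = 2, remainder 103
⌊178/103⌋ = 1, remainder 75
⌊103/75⌋ = 1, remainder 28
⌊75/28⌋ = 2, remainder 19
⌊28/19⌋ = 1, remainder 9
⌊19/9⌋ = 2, remainder 1
⌊9/1⌋ = 9, remainder 0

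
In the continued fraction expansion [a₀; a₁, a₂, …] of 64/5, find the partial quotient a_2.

4

Run the Euclidean algorithm, recording each quotient:
⌊64/5⌋ = 12, remainder 4
⌊5/4⌋ = 1, remainder 1
⌊4/1⌋ = 4, remainder 0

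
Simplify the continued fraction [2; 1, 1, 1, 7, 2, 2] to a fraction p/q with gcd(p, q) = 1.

Start with 2.
2 + 1/(2/1) = 2 + 1/2 = 5/2
7 + 1/(5/2) = 7 + 2/5 = 37/5
1 + 1/(37/5) = 1 + 5/37 = 42/37
1 + 1/(42/37) = 1 + 37/42 = 79/42
1 + 1/(79/42) = 1 + 42/79 = 121/79
2 + 1/(121/79) = 2 + 79/121 = 321/121

321/121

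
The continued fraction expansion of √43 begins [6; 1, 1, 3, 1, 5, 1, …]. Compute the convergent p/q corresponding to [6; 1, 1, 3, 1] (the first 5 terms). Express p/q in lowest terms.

59/9

Work from the innermost term outward:
Start with 1.
3 + 1/(1/1) = 3 + 1/1 = 4/1
1 + 1/(4/1) = 1 + 1/4 = 5/4
1 + 1/(5/4) = 1 + 4/5 = 9/5
6 + 1/(9/5) = 6 + 5/9 = 59/9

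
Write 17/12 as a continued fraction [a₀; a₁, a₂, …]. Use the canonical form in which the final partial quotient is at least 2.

Apply division with remainder until the remainder is 0:
17 ÷ 12 → quotient 1, remainder 5
12 ÷ 5 → quotient 2, remainder 2
5 ÷ 2 → quotient 2, remainder 1
2 ÷ 1 → quotient 2, remainder 0

[1; 2, 2, 2]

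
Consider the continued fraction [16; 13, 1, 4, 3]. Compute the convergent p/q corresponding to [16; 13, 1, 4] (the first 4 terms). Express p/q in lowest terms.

1109/69

Start with 4.
1 + 1/(4/1) = 1 + 1/4 = 5/4
13 + 1/(5/4) = 13 + 4/5 = 69/5
16 + 1/(69/5) = 16 + 5/69 = 1109/69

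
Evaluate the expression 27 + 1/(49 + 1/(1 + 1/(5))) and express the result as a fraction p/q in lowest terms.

a_0 = 27: 27/1
a_1 = 49: 1324/49
a_2 = 1: 1351/50
a_3 = 5: 8079/299

8079/299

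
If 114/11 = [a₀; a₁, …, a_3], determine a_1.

⌊114/11⌋ = 10, remainder 4
⌊11/4⌋ = 2, remainder 3

2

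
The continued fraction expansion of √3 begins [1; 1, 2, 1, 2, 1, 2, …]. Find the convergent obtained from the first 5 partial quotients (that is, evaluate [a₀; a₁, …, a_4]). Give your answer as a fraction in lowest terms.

19/11

Compute successive convergents:
a_0 = 1: 1/1
a_1 = 1: 2/1
a_2 = 2: 5/3
a_3 = 1: 7/4
a_4 = 2: 19/11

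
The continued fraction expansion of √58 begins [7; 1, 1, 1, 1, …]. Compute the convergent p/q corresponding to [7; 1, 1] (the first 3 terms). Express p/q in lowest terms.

15/2

Start with 1.
1 + 1/(1/1) = 1 + 1/1 = 2/1
7 + 1/(2/1) = 7 + 1/2 = 15/2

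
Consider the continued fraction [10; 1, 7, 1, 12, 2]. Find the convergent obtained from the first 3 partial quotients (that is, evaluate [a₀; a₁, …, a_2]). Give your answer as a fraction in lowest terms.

87/8

Collapse the nested fraction from the inside out:
Start with 7.
1 + 1/(7/1) = 1 + 1/7 = 8/7
10 + 1/(8/7) = 10 + 7/8 = 87/8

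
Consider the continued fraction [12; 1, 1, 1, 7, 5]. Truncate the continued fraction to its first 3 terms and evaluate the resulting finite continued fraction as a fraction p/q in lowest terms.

Build up convergents one term at a time:
a_0 = 12: 12/1
a_1 = 1: 13/1
a_2 = 1: 25/2

25/2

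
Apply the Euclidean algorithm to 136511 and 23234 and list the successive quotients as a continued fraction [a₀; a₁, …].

Repeatedly divide and take the remainder:
136511 = 5·23234 + 20341, so a_0 = 5
23234 = 1·20341 + 2893, so a_1 = 1
20341 = 7·2893 + 90, so a_2 = 7
2893 = 32·90 + 13, so a_3 = 32
90 = 6·13 + 12, so a_4 = 6
13 = 1·12 + 1, so a_5 = 1
12 = 12·1 + 0, so a_6 = 12

[5; 1, 7, 32, 6, 1, 12]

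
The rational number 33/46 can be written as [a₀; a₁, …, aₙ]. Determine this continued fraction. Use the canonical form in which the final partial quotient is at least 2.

33 ÷ 46 → quotient 0, remainder 33
46 ÷ 33 → quotient 1, remainder 13
33 ÷ 13 → quotient 2, remainder 7
13 ÷ 7 → quotient 1, remainder 6
7 ÷ 6 → quotient 1, remainder 1
6 ÷ 1 → quotient 6, remainder 0

[0; 1, 2, 1, 1, 6]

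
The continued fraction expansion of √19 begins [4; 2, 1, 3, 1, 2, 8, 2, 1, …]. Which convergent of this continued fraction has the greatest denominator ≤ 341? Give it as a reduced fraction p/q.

1421/326

a_0 = 4: 4/1  (≤ bound)
a_1 = 2: 9/2  (≤ bound)
a_2 = 1: 13/3  (≤ bound)
a_3 = 3: 48/11  (≤ bound)
a_4 = 1: 61/14  (≤ bound)
a_5 = 2: 170/39  (≤ bound)
a_6 = 8: 1421/326  (≤ bound)
a_7 = 2: 3012/691  (> 341, stop)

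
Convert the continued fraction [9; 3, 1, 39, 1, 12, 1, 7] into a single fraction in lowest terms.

Start with 7.
1 + 1/(7/1) = 1 + 1/7 = 8/7
12 + 1/(8/7) = 12 + 7/8 = 103/8
1 + 1/(103/8) = 1 + 8/103 = 111/103
39 + 1/(111/103) = 39 + 103/111 = 4432/111
1 + 1/(4432/111) = 1 + 111/4432 = 4543/4432
3 + 1/(4543/4432) = 3 + 4432/4543 = 18061/4543
9 + 1/(18061/4543) = 9 + 4543/18061 = 167092/18061

167092/18061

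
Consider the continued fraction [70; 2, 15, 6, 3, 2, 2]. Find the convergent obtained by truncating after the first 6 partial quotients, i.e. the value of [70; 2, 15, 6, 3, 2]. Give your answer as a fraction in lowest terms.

a_0 = 70: 70/1
a_1 = 2: 141/2
a_2 = 15: 2185/31
a_3 = 6: 13251/188
a_4 = 3: 41938/595
a_5 = 2: 97127/1378

97127/1378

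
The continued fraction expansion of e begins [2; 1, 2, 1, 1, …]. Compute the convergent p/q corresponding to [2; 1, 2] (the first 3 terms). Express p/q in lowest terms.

Compute successive convergents:
a_0 = 2: 2/1
a_1 = 1: 3/1
a_2 = 2: 8/3

8/3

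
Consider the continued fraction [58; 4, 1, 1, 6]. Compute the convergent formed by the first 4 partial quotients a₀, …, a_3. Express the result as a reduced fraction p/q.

524/9

a_0 = 58: 58/1
a_1 = 4: 233/4
a_2 = 1: 291/5
a_3 = 1: 524/9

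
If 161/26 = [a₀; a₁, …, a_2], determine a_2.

5

Apply division with remainder until the remainder is 0:
⌊161/26⌋ = 6, remainder 5
⌊26/5⌋ = 5, remainder 1
⌊5/1⌋ = 5, remainder 0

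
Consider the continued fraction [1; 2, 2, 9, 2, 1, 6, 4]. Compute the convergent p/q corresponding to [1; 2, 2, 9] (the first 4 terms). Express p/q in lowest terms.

Starting at the tail and folding back:
Start with 9.
2 + 1/(9/1) = 2 + 1/9 = 19/9
2 + 1/(19/9) = 2 + 9/19 = 47/19
1 + 1/(47/19) = 1 + 19/47 = 66/47

66/47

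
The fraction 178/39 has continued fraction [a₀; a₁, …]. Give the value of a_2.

1

Apply division with remainder until the remainder is 0:
⌊178/39⌋ = 4, remainder 22
⌊39/22⌋ = 1, remainder 17
⌊22/17⌋ = 1, remainder 5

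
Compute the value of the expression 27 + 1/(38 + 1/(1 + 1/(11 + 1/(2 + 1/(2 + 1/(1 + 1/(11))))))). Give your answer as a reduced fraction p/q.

Start with 11.
1 + 1/(11/1) = 1 + 1/11 = 12/11
2 + 1/(12/11) = 2 + 11/12 = 35/12
2 + 1/(35/12) = 2 + 12/35 = 82/35
11 + 1/(82/35) = 11 + 35/82 = 937/82
1 + 1/(937/82) = 1 + 82/937 = 1019/937
38 + 1/(1019/937) = 38 + 937/1019 = 39659/1019
27 + 1/(39659/1019) = 27 + 1019/39659 = 1071812/39659

1071812/39659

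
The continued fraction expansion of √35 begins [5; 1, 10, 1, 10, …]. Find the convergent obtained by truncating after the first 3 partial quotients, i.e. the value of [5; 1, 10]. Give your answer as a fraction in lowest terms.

a_0 = 5: 5/1
a_1 = 1: 6/1
a_2 = 10: 65/11

65/11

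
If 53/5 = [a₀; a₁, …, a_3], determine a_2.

1

53 ÷ 5 → quotient 10, remainder 3
5 ÷ 3 → quotient 1, remainder 2
3 ÷ 2 → quotient 1, remainder 1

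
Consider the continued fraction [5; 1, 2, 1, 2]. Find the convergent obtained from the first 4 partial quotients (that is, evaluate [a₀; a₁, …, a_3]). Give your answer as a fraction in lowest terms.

23/4

Starting at the tail and folding back:
Start with 1.
2 + 1/(1/1) = 2 + 1/1 = 3/1
1 + 1/(3/1) = 1 + 1/3 = 4/3
5 + 1/(4/3) = 5 + 3/4 = 23/4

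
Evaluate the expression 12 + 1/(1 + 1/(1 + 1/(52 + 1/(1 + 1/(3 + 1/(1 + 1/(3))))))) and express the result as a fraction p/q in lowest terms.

Start with 3.
1 + 1/(3/1) = 1 + 1/3 = 4/3
3 + 1/(4/3) = 3 + 3/4 = 15/4
1 + 1/(15/4) = 1 + 4/15 = 19/15
52 + 1/(19/15) = 52 + 15/19 = 1003/19
1 + 1/(1003/19) = 1 + 19/1003 = 1022/1003
1 + 1/(1022/1003) = 1 + 1003/1022 = 2025/1022
12 + 1/(2025/1022) = 12 + 1022/2025 = 25322/2025

25322/2025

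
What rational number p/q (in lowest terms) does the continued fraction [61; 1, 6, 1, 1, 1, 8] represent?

12312/199

Work from the innermost term outward:
Start with 8.
1 + 1/(8/1) = 1 + 1/8 = 9/8
1 + 1/(9/8) = 1 + 8/9 = 17/9
1 + 1/(17/9) = 1 + 9/17 = 26/17
6 + 1/(26/17) = 6 + 17/26 = 173/26
1 + 1/(173/26) = 1 + 26/173 = 199/173
61 + 1/(199/173) = 61 + 173/199 = 12312/199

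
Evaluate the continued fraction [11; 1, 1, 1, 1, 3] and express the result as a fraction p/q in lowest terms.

209/18

Compute successive convergents:
a_0 = 11: 11/1
a_1 = 1: 12/1
a_2 = 1: 23/2
a_3 = 1: 35/3
a_4 = 1: 58/5
a_5 = 3: 209/18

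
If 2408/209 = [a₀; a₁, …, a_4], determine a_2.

Run the Euclidean algorithm, recording each quotient:
2408 ÷ 209 → quotient 11, remainder 109
209 ÷ 109 → quotient 1, remainder 100
109 ÷ 100 → quotient 1, remainder 9

1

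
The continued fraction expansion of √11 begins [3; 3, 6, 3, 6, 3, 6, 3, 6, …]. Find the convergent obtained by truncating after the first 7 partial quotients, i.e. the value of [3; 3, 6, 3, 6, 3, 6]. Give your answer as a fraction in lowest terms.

a_0 = 3: 3/1
a_1 = 3: 10/3
a_2 = 6: 63/19
a_3 = 3: 199/60
a_4 = 6: 1257/379
a_5 = 3: 3970/1197
a_6 = 6: 25077/7561

25077/7561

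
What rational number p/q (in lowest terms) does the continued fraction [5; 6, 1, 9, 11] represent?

3941/766

Start with 11.
9 + 1/(11/1) = 9 + 1/11 = 100/11
1 + 1/(100/11) = 1 + 11/100 = 111/100
6 + 1/(111/100) = 6 + 100/111 = 766/111
5 + 1/(766/111) = 5 + 111/766 = 3941/766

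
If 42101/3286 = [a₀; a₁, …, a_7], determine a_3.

3

42101 = 12·3286 + 2669, so a_0 = 12
3286 = 1·2669 + 617, so a_1 = 1
2669 = 4·617 + 201, so a_2 = 4
617 = 3·201 + 14, so a_3 = 3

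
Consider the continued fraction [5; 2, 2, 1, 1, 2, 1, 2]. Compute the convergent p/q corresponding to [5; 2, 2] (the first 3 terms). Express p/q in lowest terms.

a_0 = 5: 5/1
a_1 = 2: 11/2
a_2 = 2: 27/5

27/5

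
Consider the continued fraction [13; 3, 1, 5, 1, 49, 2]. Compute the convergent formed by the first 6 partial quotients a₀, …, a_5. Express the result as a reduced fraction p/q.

17847/1346

Use the convergent recurrence hₖ = aₖ·hₖ₋₁ + hₖ₋₂ (and likewise for the denominators kₖ):
a_0 = 13: 13/1
a_1 = 3: 40/3
a_2 = 1: 53/4
a_3 = 5: 305/23
a_4 = 1: 358/27
a_5 = 49: 17847/1346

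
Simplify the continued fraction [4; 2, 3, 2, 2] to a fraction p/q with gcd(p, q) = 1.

Work from the innermost term outward:
Start with 2.
2 + 1/(2/1) = 2 + 1/2 = 5/2
3 + 1/(5/2) = 3 + 2/5 = 17/5
2 + 1/(17/5) = 2 + 5/17 = 39/17
4 + 1/(39/17) = 4 + 17/39 = 173/39

173/39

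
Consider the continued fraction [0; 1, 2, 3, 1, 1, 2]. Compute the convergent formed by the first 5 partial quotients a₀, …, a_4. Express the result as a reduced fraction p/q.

Starting at the tail and folding back:
Start with 1.
3 + 1/(1/1) = 3 + 1/1 = 4/1
2 + 1/(4/1) = 2 + 1/4 = 9/4
1 + 1/(9/4) = 1 + 4/9 = 13/9
0 + 1/(13/9) = 0 + 9/13 = 9/13

9/13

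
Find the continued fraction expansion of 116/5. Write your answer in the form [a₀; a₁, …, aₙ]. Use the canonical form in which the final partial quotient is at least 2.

116 ÷ 5 → quotient 23, remainder 1
5 ÷ 1 → quotient 5, remainder 0

[23; 5]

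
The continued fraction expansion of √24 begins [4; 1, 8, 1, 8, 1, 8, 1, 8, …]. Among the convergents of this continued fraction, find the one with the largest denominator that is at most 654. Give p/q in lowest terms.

a_0 = 4: 4/1  (≤ bound)
a_1 = 1: 5/1  (≤ bound)
a_2 = 8: 44/9  (≤ bound)
a_3 = 1: 49/10  (≤ bound)
a_4 = 8: 436/89  (≤ bound)
a_5 = 1: 485/99  (≤ bound)
a_6 = 8: 4316/881  (> 654, stop)

485/99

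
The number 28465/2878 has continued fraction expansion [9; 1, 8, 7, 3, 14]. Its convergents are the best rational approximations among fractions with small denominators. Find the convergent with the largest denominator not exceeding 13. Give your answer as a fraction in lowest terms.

89/9

List convergents until the denominator exceeds the bound:
a_0 = 9: 9/1  (≤ bound)
a_1 = 1: 10/1  (≤ bound)
a_2 = 8: 89/9  (≤ bound)
a_3 = 7: 633/64  (> 13, stop)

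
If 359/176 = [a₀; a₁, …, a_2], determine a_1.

25

359 = 2·176 + 7, so a_0 = 2
176 = 25·7 + 1, so a_1 = 25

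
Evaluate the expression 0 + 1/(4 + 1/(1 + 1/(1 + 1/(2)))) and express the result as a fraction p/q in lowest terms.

a_0 = 0: 0/1
a_1 = 4: 1/4
a_2 = 1: 1/5
a_3 = 1: 2/9
a_4 = 2: 5/23

5/23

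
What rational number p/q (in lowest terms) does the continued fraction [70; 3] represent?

211/3

Work from the innermost term outward:
Start with 3.
70 + 1/(3/1) = 70 + 1/3 = 211/3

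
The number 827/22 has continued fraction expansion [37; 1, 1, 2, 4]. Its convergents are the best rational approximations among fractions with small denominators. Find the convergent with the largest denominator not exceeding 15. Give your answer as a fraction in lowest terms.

a_0 = 37: 37/1  (≤ bound)
a_1 = 1: 38/1  (≤ bound)
a_2 = 1: 75/2  (≤ bound)
a_3 = 2: 188/5  (≤ bound)
a_4 = 4: 827/22  (> 15, stop)

188/5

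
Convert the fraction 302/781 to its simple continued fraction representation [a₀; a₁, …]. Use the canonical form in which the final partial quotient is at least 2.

302 ÷ 781 → quotient 0, remainder 302
781 ÷ 302 → quotient 2, remainder 177
302 ÷ 177 → quotient 1, remainder 125
177 ÷ 125 → quotient 1, remainder 52
125 ÷ 52 → quotient 2, remainder 21
52 ÷ 21 → quotient 2, remainder 10
21 ÷ 10 → quotient 2, remainder 1
10 ÷ 1 → quotient 10, remainder 0

[0; 2, 1, 1, 2, 2, 2, 10]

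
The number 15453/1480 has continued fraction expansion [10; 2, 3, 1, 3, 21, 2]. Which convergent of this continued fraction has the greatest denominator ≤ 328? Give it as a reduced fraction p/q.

List convergents until the denominator exceeds the bound:
a_0 = 10: 10/1  (≤ bound)
a_1 = 2: 21/2  (≤ bound)
a_2 = 3: 73/7  (≤ bound)
a_3 = 1: 94/9  (≤ bound)
a_4 = 3: 355/34  (≤ bound)
a_5 = 21: 7549/723  (> 328, stop)

355/34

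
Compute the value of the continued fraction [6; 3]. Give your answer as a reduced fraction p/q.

19/3

Collapse the nested fraction from the inside out:
Start with 3.
6 + 1/(3/1) = 6 + 1/3 = 19/3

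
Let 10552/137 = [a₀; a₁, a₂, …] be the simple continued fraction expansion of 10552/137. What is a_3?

Apply division with remainder until the remainder is 0:
⌊10552/137⌋ = 77, remainder 3
⌊137/3⌋ = 45, remainder 2
⌊3/2⌋ = 1, remainder 1
⌊2/1⌋ = 2, remainder 0

2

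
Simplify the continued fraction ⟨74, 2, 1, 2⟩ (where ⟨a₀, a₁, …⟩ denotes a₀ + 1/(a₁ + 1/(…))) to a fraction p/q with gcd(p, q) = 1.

595/8

Start with 2.
1 + 1/(2/1) = 1 + 1/2 = 3/2
2 + 1/(3/2) = 2 + 2/3 = 8/3
74 + 1/(8/3) = 74 + 3/8 = 595/8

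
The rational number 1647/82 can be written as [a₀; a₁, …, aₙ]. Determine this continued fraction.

1647 ÷ 82 → quotient 20, remainder 7
82 ÷ 7 → quotient 11, remainder 5
7 ÷ 5 → quotient 1, remainder 2
5 ÷ 2 → quotient 2, remainder 1
2 ÷ 1 → quotient 2, remainder 0

[20; 11, 1, 2, 2]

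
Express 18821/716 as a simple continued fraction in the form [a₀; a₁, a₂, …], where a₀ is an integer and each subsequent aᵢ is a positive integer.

[26; 3, 2, 33, 1, 2]

⌊18821/716⌋ = 26, remainder 205
⌊716/205⌋ = 3, remainder 101
⌊205/101⌋ = 2, remainder 3
⌊101/3⌋ = 33, remainder 2
⌊3/2⌋ = 1, remainder 1
⌊2/1⌋ = 2, remainder 0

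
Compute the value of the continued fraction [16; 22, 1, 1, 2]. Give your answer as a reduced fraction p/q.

Compute successive convergents:
a_0 = 16: 16/1
a_1 = 22: 353/22
a_2 = 1: 369/23
a_3 = 1: 722/45
a_4 = 2: 1813/113

1813/113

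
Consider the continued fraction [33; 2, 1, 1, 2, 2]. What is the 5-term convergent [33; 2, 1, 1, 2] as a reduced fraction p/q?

434/13

Work from the innermost term outward:
Start with 2.
1 + 1/(2/1) = 1 + 1/2 = 3/2
1 + 1/(3/2) = 1 + 2/3 = 5/3
2 + 1/(5/3) = 2 + 3/5 = 13/5
33 + 1/(13/5) = 33 + 5/13 = 434/13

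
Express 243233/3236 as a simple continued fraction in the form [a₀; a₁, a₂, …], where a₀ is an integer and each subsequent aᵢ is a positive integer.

[75; 6, 14, 38]

⌊243233/3236⌋ = 75, remainder 533
⌊3236/533⌋ = 6, remainder 38
⌊533/38⌋ = 14, remainder 1
⌊38/1⌋ = 38, remainder 0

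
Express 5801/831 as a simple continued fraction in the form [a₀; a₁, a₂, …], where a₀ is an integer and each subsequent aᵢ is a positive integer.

Apply division with remainder until the remainder is 0:
⌊5801/831⌋ = 6, remainder 815
⌊831/815⌋ = 1, remainder 16
⌊815/16⌋ = 50, remainder 15
⌊16/15⌋ = 1, remainder 1
⌊15/1⌋ = 15, remainder 0

[6; 1, 50, 1, 15]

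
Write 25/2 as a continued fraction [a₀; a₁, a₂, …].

⌊25/2⌋ = 12, remainder 1
⌊2/1⌋ = 2, remainder 0

[12; 2]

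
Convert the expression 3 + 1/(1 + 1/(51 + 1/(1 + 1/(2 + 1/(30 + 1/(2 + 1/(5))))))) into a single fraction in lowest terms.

213036/53513

Start with 5.
2 + 1/(5/1) = 2 + 1/5 = 11/5
30 + 1/(11/5) = 30 + 5/11 = 335/11
2 + 1/(335/11) = 2 + 11/335 = 681/335
1 + 1/(681/335) = 1 + 335/681 = 1016/681
51 + 1/(1016/681) = 51 + 681/1016 = 52497/1016
1 + 1/(52497/1016) = 1 + 1016/52497 = 53513/52497
3 + 1/(53513/52497) = 3 + 52497/53513 = 213036/53513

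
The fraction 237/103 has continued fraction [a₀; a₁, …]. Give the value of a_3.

10

237 ÷ 103 → quotient 2, remainder 31
103 ÷ 31 → quotient 3, remainder 10
31 ÷ 10 → quotient 3, remainder 1
10 ÷ 1 → quotient 10, remainder 0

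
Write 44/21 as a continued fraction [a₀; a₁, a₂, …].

[2; 10, 2]

Repeatedly divide and take the remainder:
⌊44/21⌋ = 2, remainder 2
⌊21/2⌋ = 10, remainder 1
⌊2/1⌋ = 2, remainder 0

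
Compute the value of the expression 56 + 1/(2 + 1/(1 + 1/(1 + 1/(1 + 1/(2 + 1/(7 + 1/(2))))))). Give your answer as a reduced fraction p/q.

Compute successive convergents:
a_0 = 56: 56/1
a_1 = 2: 113/2
a_2 = 1: 169/3
a_3 = 1: 282/5
a_4 = 1: 451/8
a_5 = 2: 1184/21
a_6 = 7: 8739/155
a_7 = 2: 18662/331

18662/331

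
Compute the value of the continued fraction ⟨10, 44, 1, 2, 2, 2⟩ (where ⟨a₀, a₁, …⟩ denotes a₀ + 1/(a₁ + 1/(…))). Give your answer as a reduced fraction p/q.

7617/760

Starting at the tail and folding back:
Start with 2.
2 + 1/(2/1) = 2 + 1/2 = 5/2
2 + 1/(5/2) = 2 + 2/5 = 12/5
1 + 1/(12/5) = 1 + 5/12 = 17/12
44 + 1/(17/12) = 44 + 12/17 = 760/17
10 + 1/(760/17) = 10 + 17/760 = 7617/760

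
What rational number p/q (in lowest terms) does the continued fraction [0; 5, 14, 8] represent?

a_0 = 0: 0/1
a_1 = 5: 1/5
a_2 = 14: 14/71
a_3 = 8: 113/573

113/573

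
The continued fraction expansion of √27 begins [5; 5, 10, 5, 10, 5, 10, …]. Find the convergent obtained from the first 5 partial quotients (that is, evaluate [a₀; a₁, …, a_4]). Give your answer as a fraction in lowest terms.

a_0 = 5: 5/1
a_1 = 5: 26/5
a_2 = 10: 265/51
a_3 = 5: 1351/260
a_4 = 10: 13775/2651

13775/2651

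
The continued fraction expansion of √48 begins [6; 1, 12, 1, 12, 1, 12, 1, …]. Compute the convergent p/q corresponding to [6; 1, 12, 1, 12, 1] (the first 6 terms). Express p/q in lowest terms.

a_0 = 6: 6/1
a_1 = 1: 7/1
a_2 = 12: 90/13
a_3 = 1: 97/14
a_4 = 12: 1254/181
a_5 = 1: 1351/195

1351/195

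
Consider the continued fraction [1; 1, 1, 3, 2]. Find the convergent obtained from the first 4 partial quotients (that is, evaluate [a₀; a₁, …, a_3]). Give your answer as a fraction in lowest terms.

11/7

Collapse the nested fraction from the inside out:
Start with 3.
1 + 1/(3/1) = 1 + 1/3 = 4/3
1 + 1/(4/3) = 1 + 3/4 = 7/4
1 + 1/(7/4) = 1 + 4/7 = 11/7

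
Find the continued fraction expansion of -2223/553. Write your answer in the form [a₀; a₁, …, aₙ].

-2223 ÷ 553 → quotient -5, remainder 542
553 ÷ 542 → quotient 1, remainder 11
542 ÷ 11 → quotient 49, remainder 3
11 ÷ 3 → quotient 3, remainder 2
3 ÷ 2 → quotient 1, remainder 1
2 ÷ 1 → quotient 2, remainder 0

[-5; 1, 49, 3, 1, 2]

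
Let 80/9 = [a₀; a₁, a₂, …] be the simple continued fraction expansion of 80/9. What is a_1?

1

80 ÷ 9 → quotient 8, remainder 8
9 ÷ 8 → quotient 1, remainder 1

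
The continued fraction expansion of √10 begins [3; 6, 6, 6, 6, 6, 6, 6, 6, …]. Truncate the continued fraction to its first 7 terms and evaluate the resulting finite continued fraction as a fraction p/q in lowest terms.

a_0 = 3: 3/1
a_1 = 6: 19/6
a_2 = 6: 117/37
a_3 = 6: 721/228
a_4 = 6: 4443/1405
a_5 = 6: 27379/8658
a_6 = 6: 168717/53353

168717/53353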